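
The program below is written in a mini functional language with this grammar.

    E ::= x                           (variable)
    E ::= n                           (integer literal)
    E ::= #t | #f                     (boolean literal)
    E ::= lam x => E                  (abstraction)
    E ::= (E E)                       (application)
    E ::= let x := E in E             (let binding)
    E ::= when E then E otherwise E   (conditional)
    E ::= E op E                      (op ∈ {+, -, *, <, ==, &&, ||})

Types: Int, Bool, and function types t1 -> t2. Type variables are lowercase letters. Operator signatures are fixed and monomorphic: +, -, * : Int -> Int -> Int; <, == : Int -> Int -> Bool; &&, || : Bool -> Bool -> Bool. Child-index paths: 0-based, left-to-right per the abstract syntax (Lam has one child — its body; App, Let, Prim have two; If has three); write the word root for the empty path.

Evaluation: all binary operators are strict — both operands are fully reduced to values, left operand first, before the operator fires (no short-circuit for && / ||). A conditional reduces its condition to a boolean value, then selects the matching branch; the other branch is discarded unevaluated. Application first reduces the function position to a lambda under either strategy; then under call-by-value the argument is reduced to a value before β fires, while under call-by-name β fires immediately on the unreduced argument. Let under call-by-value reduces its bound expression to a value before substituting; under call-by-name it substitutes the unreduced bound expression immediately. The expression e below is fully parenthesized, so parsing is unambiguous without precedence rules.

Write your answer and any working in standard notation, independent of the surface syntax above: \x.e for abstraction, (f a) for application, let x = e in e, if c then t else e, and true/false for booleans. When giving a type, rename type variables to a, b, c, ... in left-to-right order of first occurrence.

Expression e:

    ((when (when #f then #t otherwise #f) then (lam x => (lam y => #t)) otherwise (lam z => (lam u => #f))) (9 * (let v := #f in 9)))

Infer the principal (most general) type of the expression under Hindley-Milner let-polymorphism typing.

Working:
  unify Bool ~ Bool
  unify Bool ~ Bool
  unify Bool ~ Bool
\y._ : b -> Bool
\x._ : a -> b -> Bool
\u._ : d -> Bool
\z._ : c -> d -> Bool
  unify a -> b -> Bool ~ c -> d -> Bool
  unify a ~ c
  unify b -> Bool ~ d -> Bool
  unify b ~ d
  unify Bool ~ Bool
  unify Int ~ Int
let v : Bool
  unify Int ~ Int
  unify c -> d -> Bool ~ Int -> e
  unify c ~ Int
  unify d -> Bool ~ e
_ _ : d -> Bool

Answer: a -> Bool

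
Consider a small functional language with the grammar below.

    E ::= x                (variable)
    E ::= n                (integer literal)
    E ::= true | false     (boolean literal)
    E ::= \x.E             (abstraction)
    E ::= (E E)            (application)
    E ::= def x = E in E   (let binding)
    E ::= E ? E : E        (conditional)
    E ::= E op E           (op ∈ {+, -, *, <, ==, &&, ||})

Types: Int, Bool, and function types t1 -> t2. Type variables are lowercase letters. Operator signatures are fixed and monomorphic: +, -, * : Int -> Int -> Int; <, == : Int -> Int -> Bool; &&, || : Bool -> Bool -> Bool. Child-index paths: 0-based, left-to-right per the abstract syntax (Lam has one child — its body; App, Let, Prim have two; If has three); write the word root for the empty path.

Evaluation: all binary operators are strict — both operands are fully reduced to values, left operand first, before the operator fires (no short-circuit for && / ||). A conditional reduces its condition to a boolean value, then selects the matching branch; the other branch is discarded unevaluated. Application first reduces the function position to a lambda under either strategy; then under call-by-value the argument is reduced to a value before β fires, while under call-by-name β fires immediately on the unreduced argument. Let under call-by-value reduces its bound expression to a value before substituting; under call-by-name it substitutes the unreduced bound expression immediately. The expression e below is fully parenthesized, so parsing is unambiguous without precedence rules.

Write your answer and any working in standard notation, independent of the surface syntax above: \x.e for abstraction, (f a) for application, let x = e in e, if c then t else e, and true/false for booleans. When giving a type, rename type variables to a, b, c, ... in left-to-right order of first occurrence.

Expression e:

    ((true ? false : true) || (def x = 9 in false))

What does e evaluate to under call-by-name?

Answer: false

Derivation:
step 0: ((if true then false else true) || (let x = 9 in false))
step 1: [if@0] (false || (let x = 9 in false))
step 2: [let@1] (false || false)
step 3: [delta@root] false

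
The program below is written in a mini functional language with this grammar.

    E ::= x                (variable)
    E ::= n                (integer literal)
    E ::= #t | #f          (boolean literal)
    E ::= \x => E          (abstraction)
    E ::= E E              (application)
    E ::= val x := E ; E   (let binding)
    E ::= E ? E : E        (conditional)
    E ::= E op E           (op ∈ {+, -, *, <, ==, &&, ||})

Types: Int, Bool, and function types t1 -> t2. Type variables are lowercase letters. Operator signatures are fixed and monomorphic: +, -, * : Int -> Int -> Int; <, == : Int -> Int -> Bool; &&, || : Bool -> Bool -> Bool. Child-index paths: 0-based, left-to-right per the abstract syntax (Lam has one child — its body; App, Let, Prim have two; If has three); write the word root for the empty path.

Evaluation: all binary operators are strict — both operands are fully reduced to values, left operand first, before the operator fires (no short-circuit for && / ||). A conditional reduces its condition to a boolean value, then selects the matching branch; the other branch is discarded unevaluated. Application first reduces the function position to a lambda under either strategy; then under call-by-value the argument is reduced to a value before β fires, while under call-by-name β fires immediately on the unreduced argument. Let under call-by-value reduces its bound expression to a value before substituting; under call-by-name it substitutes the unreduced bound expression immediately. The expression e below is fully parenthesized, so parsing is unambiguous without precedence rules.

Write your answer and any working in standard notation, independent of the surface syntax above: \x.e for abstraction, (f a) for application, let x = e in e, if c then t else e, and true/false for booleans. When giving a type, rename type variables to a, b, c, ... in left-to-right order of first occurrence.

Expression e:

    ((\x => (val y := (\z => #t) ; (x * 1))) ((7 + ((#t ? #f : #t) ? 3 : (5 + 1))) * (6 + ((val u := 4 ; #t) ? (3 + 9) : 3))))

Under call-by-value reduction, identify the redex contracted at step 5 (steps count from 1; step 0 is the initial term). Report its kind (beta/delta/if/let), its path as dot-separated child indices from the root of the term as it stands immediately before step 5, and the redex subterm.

Derivation:
step 0: ((\x.(let y = (\z.true) in (x * 1))) ((7 + (if (if true then false else true) then 3 else (5 + 1))) * (6 + (if (let u = 4 in true) then (3 + 9) else 3))))
step 1: [if@1.0.1.0] ((\x.(let y = (\z.true) in (x * 1))) ((7 + (if false then 3 else (5 + 1))) * (6 + (if (let u = 4 in true) then (3 + 9) else 3))))
step 2: [if@1.0.1] ((\x.(let y = (\z.true) in (x * 1))) ((7 + (5 + 1)) * (6 + (if (let u = 4 in true) then (3 + 9) else 3))))
step 3: [delta@1.0.1] ((\x.(let y = (\z.true) in (x * 1))) ((7 + 6) * (6 + (if (let u = 4 in true) then (3 + 9) else 3))))
step 4: [delta@1.0] ((\x.(let y = (\z.true) in (x * 1))) (13 * (6 + (if (let u = 4 in true) then (3 + 9) else 3))))
step 5: [let@1.1.1.0] ((\x.(let y = (\z.true) in (x * 1))) (13 * (6 + (if true then (3 + 9) else 3))))

Answer: let at 1.1.1.0 : (let u = 4 in true)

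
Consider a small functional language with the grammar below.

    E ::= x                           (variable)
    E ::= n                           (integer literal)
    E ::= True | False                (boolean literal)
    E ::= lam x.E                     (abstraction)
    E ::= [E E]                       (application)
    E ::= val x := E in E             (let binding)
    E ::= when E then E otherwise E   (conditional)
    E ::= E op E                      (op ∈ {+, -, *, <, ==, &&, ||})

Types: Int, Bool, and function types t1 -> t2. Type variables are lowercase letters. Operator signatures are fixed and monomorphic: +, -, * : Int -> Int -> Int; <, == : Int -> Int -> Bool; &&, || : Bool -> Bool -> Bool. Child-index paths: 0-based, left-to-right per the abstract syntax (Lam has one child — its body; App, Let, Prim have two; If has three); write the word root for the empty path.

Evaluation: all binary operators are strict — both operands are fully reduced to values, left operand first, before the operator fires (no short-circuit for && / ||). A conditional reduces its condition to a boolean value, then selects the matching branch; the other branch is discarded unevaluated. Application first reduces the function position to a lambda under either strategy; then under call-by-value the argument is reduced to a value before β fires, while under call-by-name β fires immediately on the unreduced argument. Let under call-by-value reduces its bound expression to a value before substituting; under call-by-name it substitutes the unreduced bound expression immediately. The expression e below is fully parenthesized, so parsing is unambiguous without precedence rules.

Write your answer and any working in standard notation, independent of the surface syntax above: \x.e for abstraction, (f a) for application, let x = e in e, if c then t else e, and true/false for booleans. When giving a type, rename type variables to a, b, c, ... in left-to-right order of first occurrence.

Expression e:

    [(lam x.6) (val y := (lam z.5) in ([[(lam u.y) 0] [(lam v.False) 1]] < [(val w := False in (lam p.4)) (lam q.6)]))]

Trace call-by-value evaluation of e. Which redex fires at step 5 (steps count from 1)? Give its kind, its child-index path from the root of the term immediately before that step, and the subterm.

Answer: let at 1.1.0 : (let w = false in (\p.4))

Derivation:
step 0: ((\x.6) (let y = (\z.5) in ((((\u.y) 0) ((\v.false) 1)) < ((let w = false in (\p.4)) (\q.6)))))
step 1: [let@1] ((\x.6) ((((\u.(\z.5)) 0) ((\v.false) 1)) < ((let w = false in (\p.4)) (\q.6))))
step 2: [beta@1.0.0] ((\x.6) (((\z.5) ((\v.false) 1)) < ((let w = false in (\p.4)) (\q.6))))
step 3: [beta@1.0.1] ((\x.6) (((\z.5) false) < ((let w = false in (\p.4)) (\q.6))))
step 4: [beta@1.0] ((\x.6) (5 < ((let w = false in (\p.4)) (\q.6))))
step 5: [let@1.1.0] ((\x.6) (5 < ((\p.4) (\q.6))))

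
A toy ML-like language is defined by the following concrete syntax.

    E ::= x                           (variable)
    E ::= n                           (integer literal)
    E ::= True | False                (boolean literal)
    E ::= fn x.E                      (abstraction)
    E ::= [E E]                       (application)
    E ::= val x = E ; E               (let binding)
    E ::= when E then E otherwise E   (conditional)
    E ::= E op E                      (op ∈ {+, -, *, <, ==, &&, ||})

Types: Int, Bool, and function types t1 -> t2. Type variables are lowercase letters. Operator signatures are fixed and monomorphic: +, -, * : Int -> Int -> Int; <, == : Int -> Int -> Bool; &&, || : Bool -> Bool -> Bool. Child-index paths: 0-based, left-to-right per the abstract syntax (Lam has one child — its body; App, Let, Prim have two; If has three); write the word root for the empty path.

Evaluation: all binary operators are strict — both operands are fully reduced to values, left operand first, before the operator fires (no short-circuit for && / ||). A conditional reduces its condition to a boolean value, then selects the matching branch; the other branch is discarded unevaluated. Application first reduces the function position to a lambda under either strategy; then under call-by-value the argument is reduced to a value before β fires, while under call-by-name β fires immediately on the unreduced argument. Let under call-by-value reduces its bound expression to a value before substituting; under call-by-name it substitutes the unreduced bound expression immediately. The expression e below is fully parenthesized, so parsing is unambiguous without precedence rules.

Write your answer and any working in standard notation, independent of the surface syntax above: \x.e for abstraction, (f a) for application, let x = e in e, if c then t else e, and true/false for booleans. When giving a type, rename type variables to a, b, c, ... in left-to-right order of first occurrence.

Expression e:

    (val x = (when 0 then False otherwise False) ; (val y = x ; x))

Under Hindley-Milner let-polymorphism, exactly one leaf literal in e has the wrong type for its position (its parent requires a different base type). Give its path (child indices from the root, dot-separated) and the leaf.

Trace:
  unify Int ~ Bool
  FAIL: mismatch Int ~ Bool

Answer: 0.0 : 0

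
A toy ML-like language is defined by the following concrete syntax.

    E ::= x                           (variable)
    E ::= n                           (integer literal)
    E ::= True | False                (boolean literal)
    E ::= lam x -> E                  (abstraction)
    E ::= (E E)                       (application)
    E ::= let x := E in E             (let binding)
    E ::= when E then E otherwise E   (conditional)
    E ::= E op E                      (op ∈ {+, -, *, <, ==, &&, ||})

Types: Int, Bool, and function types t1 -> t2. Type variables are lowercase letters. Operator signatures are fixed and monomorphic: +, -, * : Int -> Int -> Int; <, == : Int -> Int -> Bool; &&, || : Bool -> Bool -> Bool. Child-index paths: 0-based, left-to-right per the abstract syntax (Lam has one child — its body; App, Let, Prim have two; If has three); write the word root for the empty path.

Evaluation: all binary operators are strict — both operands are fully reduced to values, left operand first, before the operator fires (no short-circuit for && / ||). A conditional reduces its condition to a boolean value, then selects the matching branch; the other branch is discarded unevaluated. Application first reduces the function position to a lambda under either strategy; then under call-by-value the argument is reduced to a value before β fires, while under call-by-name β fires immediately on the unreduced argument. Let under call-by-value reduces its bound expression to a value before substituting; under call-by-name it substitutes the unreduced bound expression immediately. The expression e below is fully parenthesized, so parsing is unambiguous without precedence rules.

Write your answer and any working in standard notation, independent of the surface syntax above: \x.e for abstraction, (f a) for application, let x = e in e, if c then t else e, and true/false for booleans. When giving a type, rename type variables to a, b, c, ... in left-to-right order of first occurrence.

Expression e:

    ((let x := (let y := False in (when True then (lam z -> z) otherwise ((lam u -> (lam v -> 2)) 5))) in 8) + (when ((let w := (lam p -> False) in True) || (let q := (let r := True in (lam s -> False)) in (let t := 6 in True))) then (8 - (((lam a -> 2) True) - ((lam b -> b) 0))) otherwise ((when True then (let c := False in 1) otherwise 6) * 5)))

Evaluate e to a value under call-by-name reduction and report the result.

Answer: 14

Derivation:
step 0: ((let x = (let y = false in (if true then (\z.z) else ((\u.(\v.2)) 5))) in 8) + (if ((let w = (\p.false) in true) || (let q = (let r = true in (\s.false)) in (let t = 6 in true))) then (8 - (((\a.2) true) - ((\b.b) 0))) else ((if true then (let c = false in 1) else 6) * 5)))
step 1: [let@0] (8 + (if ((let w = (\p.false) in true) || (let q = (let r = true in (\s.false)) in (let t = 6 in true))) then (8 - (((\a.2) true) - ((\b.b) 0))) else ((if true then (let c = false in 1) else 6) * 5)))
step 2: [let@1.0.0] (8 + (if (true || (let q = (let r = true in (\s.false)) in (let t = 6 in true))) then (8 - (((\a.2) true) - ((\b.b) 0))) else ((if true then (let c = false in 1) else 6) * 5)))
step 3: [let@1.0.1] (8 + (if (true || (let t = 6 in true)) then (8 - (((\a.2) true) - ((\b.b) 0))) else ((if true then (let c = false in 1) else 6) * 5)))
step 4: [let@1.0.1] (8 + (if (true || true) then (8 - (((\a.2) true) - ((\b.b) 0))) else ((if true then (let c = false in 1) else 6) * 5)))
step 5: [delta@1.0] (8 + (if true then (8 - (((\a.2) true) - ((\b.b) 0))) else ((if true then (let c = false in 1) else 6) * 5)))
step 6: [if@1] (8 + (8 - (((\a.2) true) - ((\b.b) 0))))
step 7: [beta@1.1.0] (8 + (8 - (2 - ((\b.b) 0))))
step 8: [beta@1.1.1] (8 + (8 - (2 - 0)))
step 9: [delta@1.1] (8 + (8 - 2))
step 10: [delta@1] (8 + 6)
step 11: [delta@root] 14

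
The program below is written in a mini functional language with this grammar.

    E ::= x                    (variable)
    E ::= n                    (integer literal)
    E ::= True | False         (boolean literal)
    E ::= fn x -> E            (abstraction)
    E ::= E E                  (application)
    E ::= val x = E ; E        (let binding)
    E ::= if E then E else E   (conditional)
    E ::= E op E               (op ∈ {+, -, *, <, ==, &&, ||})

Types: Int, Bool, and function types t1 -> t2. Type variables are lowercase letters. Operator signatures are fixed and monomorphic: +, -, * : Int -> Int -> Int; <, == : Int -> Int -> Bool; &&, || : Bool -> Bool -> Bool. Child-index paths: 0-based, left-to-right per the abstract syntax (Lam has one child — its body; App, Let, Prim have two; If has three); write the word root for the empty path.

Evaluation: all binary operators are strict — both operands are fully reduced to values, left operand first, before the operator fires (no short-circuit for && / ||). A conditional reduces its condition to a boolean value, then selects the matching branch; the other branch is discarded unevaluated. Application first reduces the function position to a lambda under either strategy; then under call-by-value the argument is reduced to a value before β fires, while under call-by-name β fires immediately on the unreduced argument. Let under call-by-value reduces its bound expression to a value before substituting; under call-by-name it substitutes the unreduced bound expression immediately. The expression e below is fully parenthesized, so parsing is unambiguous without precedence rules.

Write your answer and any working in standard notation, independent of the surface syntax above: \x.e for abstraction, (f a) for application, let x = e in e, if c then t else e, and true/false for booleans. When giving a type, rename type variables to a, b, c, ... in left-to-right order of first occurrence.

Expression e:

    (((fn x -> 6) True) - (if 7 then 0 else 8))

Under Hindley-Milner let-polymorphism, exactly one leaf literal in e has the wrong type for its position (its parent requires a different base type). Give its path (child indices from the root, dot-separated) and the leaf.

Answer: 1.0 : 7

Derivation:
\x._ : a -> Int
  unify a -> Int ~ Bool -> b
  unify a ~ Bool
  unify Int ~ b
_ _ : Int
  unify Int ~ Int
  unify Int ~ Bool
  FAIL: mismatch Int ~ Bool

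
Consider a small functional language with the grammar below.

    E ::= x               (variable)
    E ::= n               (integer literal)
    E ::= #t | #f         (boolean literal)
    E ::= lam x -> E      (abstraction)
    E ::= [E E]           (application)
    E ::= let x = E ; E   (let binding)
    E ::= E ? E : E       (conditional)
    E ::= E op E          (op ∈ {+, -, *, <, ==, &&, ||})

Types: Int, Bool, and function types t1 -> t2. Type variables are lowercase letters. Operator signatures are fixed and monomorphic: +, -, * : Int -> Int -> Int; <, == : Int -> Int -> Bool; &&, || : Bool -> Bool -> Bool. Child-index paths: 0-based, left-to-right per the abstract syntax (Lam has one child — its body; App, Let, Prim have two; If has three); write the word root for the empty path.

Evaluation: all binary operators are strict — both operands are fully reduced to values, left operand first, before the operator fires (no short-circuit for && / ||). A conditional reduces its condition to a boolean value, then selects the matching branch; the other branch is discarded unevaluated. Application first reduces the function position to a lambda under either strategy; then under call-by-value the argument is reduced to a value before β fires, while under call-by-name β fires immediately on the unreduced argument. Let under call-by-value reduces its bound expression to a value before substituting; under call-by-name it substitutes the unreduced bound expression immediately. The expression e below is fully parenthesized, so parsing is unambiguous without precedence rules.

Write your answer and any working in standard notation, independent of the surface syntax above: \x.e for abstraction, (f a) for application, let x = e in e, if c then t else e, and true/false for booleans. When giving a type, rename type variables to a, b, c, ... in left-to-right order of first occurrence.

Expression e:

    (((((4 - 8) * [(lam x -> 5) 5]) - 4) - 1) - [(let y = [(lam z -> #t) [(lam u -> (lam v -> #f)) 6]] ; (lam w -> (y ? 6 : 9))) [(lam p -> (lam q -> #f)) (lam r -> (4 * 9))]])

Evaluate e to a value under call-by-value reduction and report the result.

Answer: -31

Derivation:
step 0: (((((4 - 8) * ((\x.5) 5)) - 4) - 1) - ((let y = ((\z.true) ((\u.(\v.false)) 6)) in (\w.(if y then 6 else 9))) ((\p.(\q.false)) (\r.(4 * 9)))))
step 1: [delta@0.0.0.0] ((((-4 * ((\x.5) 5)) - 4) - 1) - ((let y = ((\z.true) ((\u.(\v.false)) 6)) in (\w.(if y then 6 else 9))) ((\p.(\q.false)) (\r.(4 * 9)))))
step 2: [beta@0.0.0.1] ((((-4 * 5) - 4) - 1) - ((let y = ((\z.true) ((\u.(\v.false)) 6)) in (\w.(if y then 6 else 9))) ((\p.(\q.false)) (\r.(4 * 9)))))
step 3: [delta@0.0.0] (((-20 - 4) - 1) - ((let y = ((\z.true) ((\u.(\v.false)) 6)) in (\w.(if y then 6 else 9))) ((\p.(\q.false)) (\r.(4 * 9)))))
step 4: [delta@0.0] ((-24 - 1) - ((let y = ((\z.true) ((\u.(\v.false)) 6)) in (\w.(if y then 6 else 9))) ((\p.(\q.false)) (\r.(4 * 9)))))
step 5: [delta@0] (-25 - ((let y = ((\z.true) ((\u.(\v.false)) 6)) in (\w.(if y then 6 else 9))) ((\p.(\q.false)) (\r.(4 * 9)))))
step 6: [beta@1.0.0.1] (-25 - ((let y = ((\z.true) (\v.false)) in (\w.(if y then 6 else 9))) ((\p.(\q.false)) (\r.(4 * 9)))))
step 7: [beta@1.0.0] (-25 - ((let y = true in (\w.(if y then 6 else 9))) ((\p.(\q.false)) (\r.(4 * 9)))))
step 8: [let@1.0] (-25 - ((\w.(if true then 6 else 9)) ((\p.(\q.false)) (\r.(4 * 9)))))
step 9: [beta@1.1] (-25 - ((\w.(if true then 6 else 9)) (\q.false)))
step 10: [beta@1] (-25 - (if true then 6 else 9))
step 11: [if@1] (-25 - 6)
step 12: [delta@root] -31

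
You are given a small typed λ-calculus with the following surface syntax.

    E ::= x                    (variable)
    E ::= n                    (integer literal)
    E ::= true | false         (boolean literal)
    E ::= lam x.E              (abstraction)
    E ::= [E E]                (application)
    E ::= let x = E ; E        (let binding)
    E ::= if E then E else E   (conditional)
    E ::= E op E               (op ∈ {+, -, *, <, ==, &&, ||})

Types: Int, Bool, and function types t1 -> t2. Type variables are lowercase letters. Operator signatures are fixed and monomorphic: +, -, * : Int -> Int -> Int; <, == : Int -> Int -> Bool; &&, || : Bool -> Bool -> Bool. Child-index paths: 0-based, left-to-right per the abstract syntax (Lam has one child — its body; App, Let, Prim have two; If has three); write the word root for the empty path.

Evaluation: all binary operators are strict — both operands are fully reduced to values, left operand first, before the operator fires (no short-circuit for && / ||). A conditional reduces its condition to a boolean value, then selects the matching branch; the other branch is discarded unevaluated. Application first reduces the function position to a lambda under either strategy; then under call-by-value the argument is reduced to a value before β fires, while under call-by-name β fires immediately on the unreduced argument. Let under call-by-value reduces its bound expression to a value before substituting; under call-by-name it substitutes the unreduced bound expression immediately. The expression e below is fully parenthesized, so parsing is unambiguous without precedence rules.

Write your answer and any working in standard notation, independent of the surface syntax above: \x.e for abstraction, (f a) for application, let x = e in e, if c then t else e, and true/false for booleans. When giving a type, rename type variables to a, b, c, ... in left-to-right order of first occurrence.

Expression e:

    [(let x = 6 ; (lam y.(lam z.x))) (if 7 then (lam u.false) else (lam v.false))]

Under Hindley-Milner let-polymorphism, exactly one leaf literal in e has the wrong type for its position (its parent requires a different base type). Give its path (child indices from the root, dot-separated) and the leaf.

Answer: 1.0 : 7

Working:
let x : Int
x : Int
\z._ : b -> Int
\y._ : a -> b -> Int
  unify Int ~ Bool
  FAIL: mismatch Int ~ Bool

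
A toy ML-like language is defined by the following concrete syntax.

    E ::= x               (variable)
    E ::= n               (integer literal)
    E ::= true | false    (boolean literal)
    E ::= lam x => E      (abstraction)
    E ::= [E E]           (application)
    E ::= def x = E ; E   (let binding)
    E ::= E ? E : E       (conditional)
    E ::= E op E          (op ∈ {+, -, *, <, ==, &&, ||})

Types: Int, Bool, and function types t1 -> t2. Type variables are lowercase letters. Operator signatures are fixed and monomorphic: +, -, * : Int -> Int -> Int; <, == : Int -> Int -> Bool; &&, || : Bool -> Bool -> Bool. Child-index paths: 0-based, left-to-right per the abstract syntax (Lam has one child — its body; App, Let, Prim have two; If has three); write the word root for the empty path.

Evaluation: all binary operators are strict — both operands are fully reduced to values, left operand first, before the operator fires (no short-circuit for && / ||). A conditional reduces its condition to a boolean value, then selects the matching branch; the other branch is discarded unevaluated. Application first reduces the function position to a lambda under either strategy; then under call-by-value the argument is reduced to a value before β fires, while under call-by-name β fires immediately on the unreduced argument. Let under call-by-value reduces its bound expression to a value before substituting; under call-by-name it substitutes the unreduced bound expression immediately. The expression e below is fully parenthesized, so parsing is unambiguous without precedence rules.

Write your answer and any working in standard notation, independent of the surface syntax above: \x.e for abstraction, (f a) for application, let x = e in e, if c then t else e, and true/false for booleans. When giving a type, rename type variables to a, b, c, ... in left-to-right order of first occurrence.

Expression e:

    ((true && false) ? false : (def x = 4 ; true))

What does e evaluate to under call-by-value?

Derivation:
step 0: (if (true && false) then false else (let x = 4 in true))
step 1: [delta@0] (if false then false else (let x = 4 in true))
step 2: [if@root] (let x = 4 in true)
step 3: [let@root] true

Answer: true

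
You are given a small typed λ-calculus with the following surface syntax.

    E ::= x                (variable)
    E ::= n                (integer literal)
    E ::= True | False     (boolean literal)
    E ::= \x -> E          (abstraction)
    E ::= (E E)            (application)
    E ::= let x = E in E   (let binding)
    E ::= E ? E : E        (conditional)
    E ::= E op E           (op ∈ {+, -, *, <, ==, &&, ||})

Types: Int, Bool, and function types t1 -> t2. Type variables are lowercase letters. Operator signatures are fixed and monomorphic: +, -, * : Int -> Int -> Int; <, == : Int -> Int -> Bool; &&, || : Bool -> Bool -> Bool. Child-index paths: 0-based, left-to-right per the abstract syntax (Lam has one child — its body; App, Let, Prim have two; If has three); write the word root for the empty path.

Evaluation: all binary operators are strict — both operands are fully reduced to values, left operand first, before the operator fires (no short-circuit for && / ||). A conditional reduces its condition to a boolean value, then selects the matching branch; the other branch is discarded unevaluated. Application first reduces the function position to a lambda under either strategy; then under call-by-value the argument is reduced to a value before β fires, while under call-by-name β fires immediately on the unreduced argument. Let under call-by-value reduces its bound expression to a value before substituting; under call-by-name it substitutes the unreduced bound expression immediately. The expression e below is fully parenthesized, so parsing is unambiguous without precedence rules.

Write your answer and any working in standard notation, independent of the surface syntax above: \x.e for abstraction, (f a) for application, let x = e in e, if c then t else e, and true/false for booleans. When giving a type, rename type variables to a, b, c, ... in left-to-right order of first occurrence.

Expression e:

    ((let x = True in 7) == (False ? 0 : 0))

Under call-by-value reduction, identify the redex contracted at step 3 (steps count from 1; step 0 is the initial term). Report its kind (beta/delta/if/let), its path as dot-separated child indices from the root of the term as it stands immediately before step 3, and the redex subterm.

Answer: delta at root : (7 == 0)

Trace:
step 0: ((let x = true in 7) == (if false then 0 else 0))
step 1: [let@0] (7 == (if false then 0 else 0))
step 2: [if@1] (7 == 0)
step 3: [delta@root] false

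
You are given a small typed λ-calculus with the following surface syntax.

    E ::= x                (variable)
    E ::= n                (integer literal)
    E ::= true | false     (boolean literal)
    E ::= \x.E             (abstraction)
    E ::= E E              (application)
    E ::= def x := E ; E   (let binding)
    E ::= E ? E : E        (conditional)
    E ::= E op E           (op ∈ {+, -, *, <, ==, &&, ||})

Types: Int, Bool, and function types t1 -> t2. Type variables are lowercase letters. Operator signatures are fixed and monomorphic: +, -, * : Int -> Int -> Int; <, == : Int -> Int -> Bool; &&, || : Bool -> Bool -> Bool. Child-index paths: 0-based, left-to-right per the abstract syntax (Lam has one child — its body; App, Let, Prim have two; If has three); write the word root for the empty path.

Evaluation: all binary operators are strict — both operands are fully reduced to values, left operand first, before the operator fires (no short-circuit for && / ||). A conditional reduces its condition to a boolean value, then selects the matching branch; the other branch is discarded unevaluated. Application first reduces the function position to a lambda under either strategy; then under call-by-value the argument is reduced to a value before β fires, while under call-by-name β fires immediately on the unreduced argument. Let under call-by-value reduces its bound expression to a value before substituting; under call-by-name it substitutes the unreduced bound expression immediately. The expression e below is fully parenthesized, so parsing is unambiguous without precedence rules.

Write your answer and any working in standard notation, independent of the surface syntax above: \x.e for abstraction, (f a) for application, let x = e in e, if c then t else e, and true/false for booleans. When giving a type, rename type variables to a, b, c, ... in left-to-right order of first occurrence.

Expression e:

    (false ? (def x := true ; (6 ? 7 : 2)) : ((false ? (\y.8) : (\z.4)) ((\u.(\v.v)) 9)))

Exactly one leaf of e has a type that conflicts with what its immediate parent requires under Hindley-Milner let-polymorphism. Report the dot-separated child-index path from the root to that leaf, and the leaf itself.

Working:
  unify Bool ~ Bool
let x : Bool
  unify Int ~ Bool
  FAIL: mismatch Int ~ Bool

Answer: 1.1.0 : 6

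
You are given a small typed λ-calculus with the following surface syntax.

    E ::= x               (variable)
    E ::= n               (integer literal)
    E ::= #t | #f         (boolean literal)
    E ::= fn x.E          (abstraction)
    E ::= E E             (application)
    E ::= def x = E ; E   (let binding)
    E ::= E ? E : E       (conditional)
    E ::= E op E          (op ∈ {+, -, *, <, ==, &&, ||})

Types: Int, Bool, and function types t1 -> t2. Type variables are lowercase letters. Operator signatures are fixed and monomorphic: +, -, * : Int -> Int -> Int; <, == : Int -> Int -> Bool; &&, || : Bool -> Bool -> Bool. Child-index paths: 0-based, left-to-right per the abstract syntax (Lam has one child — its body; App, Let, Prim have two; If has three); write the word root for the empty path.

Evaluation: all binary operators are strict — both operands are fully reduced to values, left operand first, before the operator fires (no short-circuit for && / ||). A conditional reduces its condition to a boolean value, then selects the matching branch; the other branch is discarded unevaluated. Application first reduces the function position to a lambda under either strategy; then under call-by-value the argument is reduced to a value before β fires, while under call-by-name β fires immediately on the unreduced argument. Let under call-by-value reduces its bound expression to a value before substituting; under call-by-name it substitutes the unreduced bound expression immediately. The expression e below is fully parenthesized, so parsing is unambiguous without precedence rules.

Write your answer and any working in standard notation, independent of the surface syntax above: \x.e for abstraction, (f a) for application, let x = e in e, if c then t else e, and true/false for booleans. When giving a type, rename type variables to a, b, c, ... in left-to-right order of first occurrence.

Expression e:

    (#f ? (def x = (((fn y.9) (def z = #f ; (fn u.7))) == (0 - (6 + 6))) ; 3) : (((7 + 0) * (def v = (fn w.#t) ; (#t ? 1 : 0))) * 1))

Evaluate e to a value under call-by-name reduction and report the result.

Answer: 7

Trace:
step 0: (if false then (let x = (((\y.9) (let z = false in (\u.7))) == (0 - (6 + 6))) in 3) else (((7 + 0) * (let v = (\w.true) in (if true then 1 else 0))) * 1))
step 1: [if@root] (((7 + 0) * (let v = (\w.true) in (if true then 1 else 0))) * 1)
step 2: [delta@0.0] ((7 * (let v = (\w.true) in (if true then 1 else 0))) * 1)
step 3: [let@0.1] ((7 * (if true then 1 else 0)) * 1)
step 4: [if@0.1] ((7 * 1) * 1)
step 5: [delta@0] (7 * 1)
step 6: [delta@root] 7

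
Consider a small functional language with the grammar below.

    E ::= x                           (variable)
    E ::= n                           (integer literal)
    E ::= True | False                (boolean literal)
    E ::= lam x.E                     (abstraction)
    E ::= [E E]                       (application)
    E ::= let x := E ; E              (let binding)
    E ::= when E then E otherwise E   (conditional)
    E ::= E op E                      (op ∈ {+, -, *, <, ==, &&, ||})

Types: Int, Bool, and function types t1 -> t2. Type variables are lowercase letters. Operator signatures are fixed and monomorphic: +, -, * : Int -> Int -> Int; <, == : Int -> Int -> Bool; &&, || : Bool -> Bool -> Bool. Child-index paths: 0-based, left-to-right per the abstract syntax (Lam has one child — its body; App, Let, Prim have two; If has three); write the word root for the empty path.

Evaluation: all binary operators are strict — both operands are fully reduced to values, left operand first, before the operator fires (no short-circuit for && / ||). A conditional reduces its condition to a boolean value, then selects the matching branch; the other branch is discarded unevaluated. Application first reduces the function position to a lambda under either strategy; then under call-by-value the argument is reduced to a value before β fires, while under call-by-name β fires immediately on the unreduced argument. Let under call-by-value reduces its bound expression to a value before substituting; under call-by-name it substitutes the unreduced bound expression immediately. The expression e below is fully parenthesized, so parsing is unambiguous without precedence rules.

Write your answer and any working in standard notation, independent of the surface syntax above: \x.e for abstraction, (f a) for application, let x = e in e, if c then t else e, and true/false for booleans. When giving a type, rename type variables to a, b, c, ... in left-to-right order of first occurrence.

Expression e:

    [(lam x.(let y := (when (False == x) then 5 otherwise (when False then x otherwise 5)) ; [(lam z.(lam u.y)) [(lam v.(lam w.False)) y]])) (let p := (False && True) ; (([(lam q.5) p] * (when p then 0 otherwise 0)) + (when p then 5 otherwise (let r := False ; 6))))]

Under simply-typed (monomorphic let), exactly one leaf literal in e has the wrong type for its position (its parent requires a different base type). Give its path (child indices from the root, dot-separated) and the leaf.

Trace:
  unify Bool ~ Int
  FAIL: mismatch Bool ~ Int

Answer: 0.0.0.0.0 : false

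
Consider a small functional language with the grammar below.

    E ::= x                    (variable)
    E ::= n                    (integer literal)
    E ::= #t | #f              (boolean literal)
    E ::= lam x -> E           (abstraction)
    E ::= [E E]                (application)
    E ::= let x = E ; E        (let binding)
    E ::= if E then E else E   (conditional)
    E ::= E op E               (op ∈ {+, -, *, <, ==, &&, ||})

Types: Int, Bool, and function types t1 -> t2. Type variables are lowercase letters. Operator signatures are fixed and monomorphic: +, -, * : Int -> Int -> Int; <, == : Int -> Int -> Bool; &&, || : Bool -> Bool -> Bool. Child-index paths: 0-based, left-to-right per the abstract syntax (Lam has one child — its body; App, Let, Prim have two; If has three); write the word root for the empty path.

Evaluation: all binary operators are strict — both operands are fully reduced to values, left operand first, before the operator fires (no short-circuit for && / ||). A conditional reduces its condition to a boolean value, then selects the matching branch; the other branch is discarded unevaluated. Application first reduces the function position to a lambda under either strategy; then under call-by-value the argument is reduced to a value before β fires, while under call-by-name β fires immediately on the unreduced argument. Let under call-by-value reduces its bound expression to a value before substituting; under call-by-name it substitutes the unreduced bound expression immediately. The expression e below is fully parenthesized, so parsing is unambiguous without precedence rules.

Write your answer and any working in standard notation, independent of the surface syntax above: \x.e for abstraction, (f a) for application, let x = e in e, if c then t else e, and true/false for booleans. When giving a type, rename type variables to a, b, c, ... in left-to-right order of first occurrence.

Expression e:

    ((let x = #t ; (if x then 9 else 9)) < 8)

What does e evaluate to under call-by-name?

Answer: false

Trace:
step 0: ((let x = true in (if x then 9 else 9)) < 8)
step 1: [let@0] ((if true then 9 else 9) < 8)
step 2: [if@0] (9 < 8)
step 3: [delta@root] false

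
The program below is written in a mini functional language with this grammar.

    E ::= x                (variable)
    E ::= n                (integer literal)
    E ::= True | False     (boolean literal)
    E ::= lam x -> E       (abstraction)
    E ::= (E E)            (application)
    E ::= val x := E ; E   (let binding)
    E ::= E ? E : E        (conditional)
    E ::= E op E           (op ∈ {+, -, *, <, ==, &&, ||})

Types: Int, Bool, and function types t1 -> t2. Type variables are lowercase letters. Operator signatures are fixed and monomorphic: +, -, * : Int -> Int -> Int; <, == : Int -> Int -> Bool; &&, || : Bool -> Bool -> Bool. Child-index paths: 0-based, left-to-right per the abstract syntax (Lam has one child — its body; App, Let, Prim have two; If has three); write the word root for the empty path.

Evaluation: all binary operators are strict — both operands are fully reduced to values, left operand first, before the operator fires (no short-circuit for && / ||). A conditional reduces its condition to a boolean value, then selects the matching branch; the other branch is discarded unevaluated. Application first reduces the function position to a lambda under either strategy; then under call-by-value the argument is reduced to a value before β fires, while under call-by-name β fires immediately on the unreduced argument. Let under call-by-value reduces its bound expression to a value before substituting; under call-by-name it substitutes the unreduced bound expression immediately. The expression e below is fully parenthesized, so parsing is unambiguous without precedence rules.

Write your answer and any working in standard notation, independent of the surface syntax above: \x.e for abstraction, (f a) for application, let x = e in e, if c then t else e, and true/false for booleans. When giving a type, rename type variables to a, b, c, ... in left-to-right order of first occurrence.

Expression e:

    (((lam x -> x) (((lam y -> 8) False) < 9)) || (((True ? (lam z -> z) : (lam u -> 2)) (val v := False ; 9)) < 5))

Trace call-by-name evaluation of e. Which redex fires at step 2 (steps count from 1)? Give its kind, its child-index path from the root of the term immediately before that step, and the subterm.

Answer: beta at 0.0 : ((\y.8) false)

Trace:
step 0: (((\x.x) (((\y.8) false) < 9)) || (((if true then (\z.z) else (\u.2)) (let v = false in 9)) < 5))
step 1: [beta@0] ((((\y.8) false) < 9) || (((if true then (\z.z) else (\u.2)) (let v = false in 9)) < 5))
step 2: [beta@0.0] ((8 < 9) || (((if true then (\z.z) else (\u.2)) (let v = false in 9)) < 5))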